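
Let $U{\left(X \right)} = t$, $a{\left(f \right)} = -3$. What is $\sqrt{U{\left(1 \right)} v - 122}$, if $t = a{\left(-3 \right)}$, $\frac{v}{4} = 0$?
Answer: $i \sqrt{122} \approx 11.045 i$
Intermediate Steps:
$v = 0$ ($v = 4 \cdot 0 = 0$)
$t = -3$
$U{\left(X \right)} = -3$
$\sqrt{U{\left(1 \right)} v - 122} = \sqrt{\left(-3\right) 0 - 122} = \sqrt{0 - 122} = \sqrt{-122} = i \sqrt{122}$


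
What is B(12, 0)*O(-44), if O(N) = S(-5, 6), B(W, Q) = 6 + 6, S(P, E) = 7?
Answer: 84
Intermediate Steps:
B(W, Q) = 12
O(N) = 7
B(12, 0)*O(-44) = 12*7 = 84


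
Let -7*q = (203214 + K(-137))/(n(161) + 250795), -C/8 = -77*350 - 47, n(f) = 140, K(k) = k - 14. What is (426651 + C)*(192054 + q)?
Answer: 10323383222603529/83645 ≈ 1.2342e+11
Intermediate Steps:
K(k) = -14 + k
C = 215976 (C = -8*(-77*350 - 47) = -8*(-26950 - 47) = -8*(-26997) = 215976)
q = -29009/250935 (q = -(203214 + (-14 - 137))/(7*(140 + 250795)) = -(203214 - 151)/(7*250935) = -29009/250935 ≈ -0.11560)
(426651 + C)*(192054 + q) = (426651 + 215976)*(192054 - 29009/250935) = 642627*(48193041481/250935) = 10323383222603529/83645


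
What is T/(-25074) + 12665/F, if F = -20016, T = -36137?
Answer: 22541999/27882288 ≈ 0.80847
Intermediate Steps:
T/(-25074) + 12665/F = -36137/(-25074) + 12665/(-20016) = -36137*(-1/25074) + 12665*(-1/20016) = 36137/25074 - 12665/20016 = 22541999/27882288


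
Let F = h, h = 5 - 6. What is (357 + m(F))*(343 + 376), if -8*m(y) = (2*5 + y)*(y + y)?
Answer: 1033203/4 ≈ 2.5830e+5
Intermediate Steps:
h = -1
F = -1
m(y) = -y*(10 + y)/4 (m(y) = -(2*5 + y)*(y + y)/8 = -(10 + y)*2*y/8 = -y*(10 + y)/4)
(357 + m(F))*(343 + 376) = (357 - ¼*(-1)*(10 - 1))*(343 + 376) = (357 - ¼*(-1)*9)*719 = (357 + 9/4)*719 = (1437/4)*719 = 1033203/4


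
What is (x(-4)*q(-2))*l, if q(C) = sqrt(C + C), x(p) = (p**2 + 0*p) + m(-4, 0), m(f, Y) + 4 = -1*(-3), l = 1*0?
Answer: 0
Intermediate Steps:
l = 0
m(f, Y) = -1 (m(f, Y) = -4 - 1*(-3) = -4 + 3 = -1)
x(p) = -1 + p**2 (x(p) = (p**2 + 0*p) - 1 = (p**2 + 0) - 1 = p**2 - 1 = -1 + p**2)
q(C) = sqrt(2)*sqrt(C) (q(C) = sqrt(2*C) = sqrt(2)*sqrt(C))
(x(-4)*q(-2))*l = ((-1 + (-4)**2)*(sqrt(2)*sqrt(-2)))*0 = ((-1 + 16)*(sqrt(2)*(I*sqrt(2))))*0 = (15*(2*I))*0 = (30*I)*0 = 0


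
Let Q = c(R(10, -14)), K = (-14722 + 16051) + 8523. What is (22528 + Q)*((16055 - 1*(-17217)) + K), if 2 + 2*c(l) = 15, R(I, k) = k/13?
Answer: 971777778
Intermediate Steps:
K = 9852 (K = 1329 + 8523 = 9852)
R(I, k) = k/13 (R(I, k) = k*(1/13) = k/13)
c(l) = 13/2 (c(l) = -1 + (1/2)*15 = -1 + 15/2 = 13/2)
Q = 13/2 ≈ 6.5000
(22528 + Q)*((16055 - 1*(-17217)) + K) = (22528 + 13/2)*((16055 - 1*(-17217)) + 9852) = 45069*((16055 + 17217) + 9852)/2 = 45069*(33272 + 9852)/2 = (45069/2)*43124 = 971777778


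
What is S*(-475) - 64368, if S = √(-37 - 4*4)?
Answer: -64368 - 475*I*√53 ≈ -64368.0 - 3458.1*I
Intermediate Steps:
S = I*√53 (S = √(-37 - 16) = √(-53) = I*√53 ≈ 7.2801*I)
S*(-475) - 64368 = (I*√53)*(-475) - 64368 = -475*I*√53 - 64368 = -64368 - 475*I*√53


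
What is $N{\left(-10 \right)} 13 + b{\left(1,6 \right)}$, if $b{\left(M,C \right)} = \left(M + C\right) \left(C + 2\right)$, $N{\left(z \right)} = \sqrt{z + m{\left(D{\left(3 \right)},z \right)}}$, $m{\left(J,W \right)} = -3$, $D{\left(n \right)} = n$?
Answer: $56 + 13 i \sqrt{13} \approx 56.0 + 46.872 i$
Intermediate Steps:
$N{\left(z \right)} = \sqrt{-3 + z}$ ($N{\left(z \right)} = \sqrt{z - 3} = \sqrt{-3 + z}$)
$b{\left(M,C \right)} = \left(2 + C\right) \left(C + M\right)$ ($b{\left(M,C \right)} = \left(C + M\right) \left(2 + C\right) = \left(2 + C\right) \left(C + M\right)$)
$N{\left(-10 \right)} 13 + b{\left(1,6 \right)} = \sqrt{-3 - 10} \cdot 13 + \left(6^{2} + 2 \cdot 6 + 2 \cdot 1 + 6 \cdot 1\right) = \sqrt{-13} \cdot 13 + \left(36 + 12 + 2 + 6\right) = i \sqrt{13} \cdot 13 + 56 = 13 i \sqrt{13} + 56 = 56 + 13 i \sqrt{13}$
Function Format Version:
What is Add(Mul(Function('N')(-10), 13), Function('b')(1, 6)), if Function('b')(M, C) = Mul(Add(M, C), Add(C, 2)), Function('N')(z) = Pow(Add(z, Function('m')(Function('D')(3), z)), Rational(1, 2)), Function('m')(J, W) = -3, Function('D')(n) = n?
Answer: Add(56, Mul(13, I, Pow(13, Rational(1, 2)))) ≈ Add(56.000, Mul(46.872, I))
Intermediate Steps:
Function('N')(z) = Pow(Add(-3, z), Rational(1, 2)) (Function('N')(z) = Pow(Add(z, -3), Rational(1, 2)) = Pow(Add(-3, z), Rational(1, 2)))
Function('b')(M, C) = Mul(Add(2, C), Add(C, M)) (Function('b')(M, C) = Mul(Add(C, M), Add(2, C)) = Mul(Add(2, C), Add(C, M)))
Add(Mul(Function('N')(-10), 13), Function('b')(1, 6)) = Add(Mul(Pow(Add(-3, -10), Rational(1, 2)), 13), Add(Pow(6, 2), Mul(2, 6), Mul(2, 1), Mul(6, 1))) = Add(Mul(Pow(-13, Rational(1, 2)), 13), Add(36, 12, 2, 6)) = Add(Mul(Mul(I, Pow(13, Rational(1, 2))), 13), 56) = Add(Mul(13, I, Pow(13, Rational(1, 2))), 56) = Add(56, Mul(13, I, Pow(13, Rational(1, 2))))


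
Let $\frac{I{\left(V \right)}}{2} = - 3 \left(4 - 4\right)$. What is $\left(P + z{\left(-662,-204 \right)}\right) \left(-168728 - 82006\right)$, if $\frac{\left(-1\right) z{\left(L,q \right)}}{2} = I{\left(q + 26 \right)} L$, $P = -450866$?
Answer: $113047435644$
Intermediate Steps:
$I{\left(V \right)} = 0$ ($I{\left(V \right)} = 2 \left(- 3 \left(4 - 4\right)\right) = 2 \left(\left(-3\right) 0\right) = 2 \cdot 0 = 0$)
$z{\left(L,q \right)} = 0$ ($z{\left(L,q \right)} = - 2 \cdot 0 L = \left(-2\right) 0 = 0$)
$\left(P + z{\left(-662,-204 \right)}\right) \left(-168728 - 82006\right) = \left(-450866 + 0\right) \left(-168728 - 82006\right) = \left(-450866\right) \left(-250734\right) = 113047435644$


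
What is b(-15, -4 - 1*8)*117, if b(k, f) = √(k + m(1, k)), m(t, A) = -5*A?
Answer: 234*√15 ≈ 906.28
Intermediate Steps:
b(k, f) = 2*√(-k) (b(k, f) = √(k - 5*k) = √(-4*k) = 2*√(-k))
b(-15, -4 - 1*8)*117 = (2*√(-1*(-15)))*117 = (2*√15)*117 = 234*√15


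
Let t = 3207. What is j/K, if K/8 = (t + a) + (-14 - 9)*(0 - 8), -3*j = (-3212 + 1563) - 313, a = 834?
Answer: 327/16900 ≈ 0.019349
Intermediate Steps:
j = 654 (j = -((-3212 + 1563) - 313)/3 = -(-1649 - 313)/3 = -⅓*(-1962) = 654)
K = 33800 (K = 8*((3207 + 834) + (-14 - 9)*(0 - 8)) = 8*(4041 - 23*(-8)) = 8*(4041 + 184) = 8*4225 = 33800)
j/K = 654/33800 = 654*(1/33800) = 327/16900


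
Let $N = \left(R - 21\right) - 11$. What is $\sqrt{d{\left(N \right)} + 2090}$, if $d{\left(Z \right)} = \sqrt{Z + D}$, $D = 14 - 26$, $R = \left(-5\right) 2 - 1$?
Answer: $\sqrt{2090 + i \sqrt{55}} \approx 45.717 + 0.08111 i$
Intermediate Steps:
$R = -11$ ($R = -10 - 1 = -11$)
$D = -12$
$N = -43$ ($N = \left(-11 - 21\right) - 11 = -32 - 11 = -43$)
$d{\left(Z \right)} = \sqrt{-12 + Z}$ ($d{\left(Z \right)} = \sqrt{Z - 12} = \sqrt{-12 + Z}$)
$\sqrt{d{\left(N \right)} + 2090} = \sqrt{\sqrt{-12 - 43} + 2090} = \sqrt{\sqrt{-55} + 2090} = \sqrt{i \sqrt{55} + 2090} = \sqrt{2090 + i \sqrt{55}}$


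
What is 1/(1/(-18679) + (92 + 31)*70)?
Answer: 18679/160826189 ≈ 0.00011614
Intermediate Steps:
1/(1/(-18679) + (92 + 31)*70) = 1/(-1/18679 + 123*70) = 1/(-1/18679 + 8610) = 1/(160826189/18679) = 18679/160826189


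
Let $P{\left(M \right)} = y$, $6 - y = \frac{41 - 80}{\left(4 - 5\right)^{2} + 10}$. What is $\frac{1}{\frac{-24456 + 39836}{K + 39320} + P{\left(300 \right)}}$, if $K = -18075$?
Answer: $\frac{46739}{479981} \approx 0.097377$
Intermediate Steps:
$y = \frac{105}{11}$ ($y = 6 - \frac{41 - 80}{\left(4 - 5\right)^{2} + 10} = 6 - - \frac{39}{\left(-1\right)^{2} + 10} = 6 - - \frac{39}{1 + 10} = 6 - - \frac{39}{11} = 6 + \frac{39}{11} = \frac{105}{11} \approx 9.5455$)
$P{\left(M \right)} = \frac{105}{11}$
$\frac{1}{\frac{-24456 + 39836}{K + 39320} + P{\left(300 \right)}} = \frac{1}{\frac{-24456 + 39836}{-18075 + 39320} + \frac{105}{11}} = \frac{1}{\frac{15380}{21245} + \frac{105}{11}} = \frac{1}{15380 \cdot \frac{1}{21245} + \frac{105}{11}} = \frac{1}{\frac{3076}{4249} + \frac{105}{11}} = \frac{1}{\frac{479981}{46739}} = \frac{46739}{479981}$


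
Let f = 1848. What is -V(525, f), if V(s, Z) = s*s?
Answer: -275625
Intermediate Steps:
V(s, Z) = s²
-V(525, f) = -1*525² = -1*275625 = -275625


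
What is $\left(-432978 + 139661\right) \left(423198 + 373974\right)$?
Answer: $-233824099524$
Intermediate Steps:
$\left(-432978 + 139661\right) \left(423198 + 373974\right) = \left(-293317\right) 797172 = -233824099524$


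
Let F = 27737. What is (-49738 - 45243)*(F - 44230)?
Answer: 1566521633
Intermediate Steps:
(-49738 - 45243)*(F - 44230) = (-49738 - 45243)*(27737 - 44230) = -94981*(-16493) = 1566521633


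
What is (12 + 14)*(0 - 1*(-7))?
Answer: 182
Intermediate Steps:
(12 + 14)*(0 - 1*(-7)) = 26*(0 + 7) = 26*7 = 182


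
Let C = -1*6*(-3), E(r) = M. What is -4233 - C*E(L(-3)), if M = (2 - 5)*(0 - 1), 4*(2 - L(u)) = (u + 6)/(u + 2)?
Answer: -4287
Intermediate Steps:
L(u) = 2 - (6 + u)/(4*(2 + u)) (L(u) = 2 - (u + 6)/(4*(u + 2)) = 2 - (6 + u)/(4*(2 + u)))
M = 3 (M = -3*(-1) = 3)
E(r) = 3
C = 18 (C = -6*(-3) = 18)
-4233 - C*E(L(-3)) = -4233 - 18*3 = -4233 - 1*54 = -4233 - 54 = -4287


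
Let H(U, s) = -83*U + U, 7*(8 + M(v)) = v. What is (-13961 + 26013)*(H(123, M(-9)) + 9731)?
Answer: -4278460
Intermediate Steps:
M(v) = -8 + v/7
H(U, s) = -82*U
(-13961 + 26013)*(H(123, M(-9)) + 9731) = (-13961 + 26013)*(-82*123 + 9731) = 12052*(-10086 + 9731) = 12052*(-355) = -4278460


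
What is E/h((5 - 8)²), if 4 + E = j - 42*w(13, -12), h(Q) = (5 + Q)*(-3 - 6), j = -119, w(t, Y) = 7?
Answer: 139/42 ≈ 3.3095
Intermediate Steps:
h(Q) = -45 - 9*Q (h(Q) = (5 + Q)*(-9) = -45 - 9*Q)
E = -417 (E = -4 + (-119 - 42*7) = -4 + (-119 - 294) = -4 - 413 = -417)
E/h((5 - 8)²) = -417/(-45 - 9*(5 - 8)²) = -417/(-45 - 9*(-3)²) = -417/(-45 - 9*9) = -417/(-45 - 81) = -417/(-126) = -417*(-1/126) = 139/42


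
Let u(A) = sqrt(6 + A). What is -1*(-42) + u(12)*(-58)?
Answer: 42 - 174*sqrt(2) ≈ -204.07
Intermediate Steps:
-1*(-42) + u(12)*(-58) = -1*(-42) + sqrt(6 + 12)*(-58) = 42 + sqrt(18)*(-58) = 42 + (3*sqrt(2))*(-58) = 42 - 174*sqrt(2)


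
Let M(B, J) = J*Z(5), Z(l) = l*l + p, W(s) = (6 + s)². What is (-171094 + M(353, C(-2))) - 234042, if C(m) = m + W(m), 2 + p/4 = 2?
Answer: -404786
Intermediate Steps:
p = 0 (p = -8 + 4*2 = -8 + 8 = 0)
C(m) = m + (6 + m)²
Z(l) = l² (Z(l) = l*l + 0 = l² + 0 = l²)
M(B, J) = 25*J (M(B, J) = J*5² = J*25 = 25*J)
(-171094 + M(353, C(-2))) - 234042 = (-171094 + 25*(-2 + (6 - 2)²)) - 234042 = (-171094 + 25*(-2 + 4²)) - 234042 = (-171094 + 25*(-2 + 16)) - 234042 = (-171094 + 25*14) - 234042 = (-171094 + 350) - 234042 = -170744 - 234042 = -404786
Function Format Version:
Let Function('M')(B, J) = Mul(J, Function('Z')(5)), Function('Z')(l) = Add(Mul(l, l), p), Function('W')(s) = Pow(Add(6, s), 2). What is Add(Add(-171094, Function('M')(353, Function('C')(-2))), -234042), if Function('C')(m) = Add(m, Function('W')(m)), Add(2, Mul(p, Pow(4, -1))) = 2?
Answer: -404786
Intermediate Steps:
p = 0 (p = Add(-8, Mul(4, 2)) = Add(-8, 8) = 0)
Function('C')(m) = Add(m, Pow(Add(6, m), 2))
Function('Z')(l) = Pow(l, 2) (Function('Z')(l) = Add(Mul(l, l), 0) = Add(Pow(l, 2), 0) = Pow(l, 2))
Function('M')(B, J) = Mul(25, J) (Function('M')(B, J) = Mul(J, Pow(5, 2)) = Mul(J, 25) = Mul(25, J))
Add(Add(-171094, Function('M')(353, Function('C')(-2))), -234042) = Add(Add(-171094, Mul(25, Add(-2, Pow(Add(6, -2), 2)))), -234042) = Add(Add(-171094, Mul(25, Add(-2, Pow(4, 2)))), -234042) = Add(Add(-171094, Mul(25, Add(-2, 16))), -234042) = Add(Add(-171094, Mul(25, 14)), -234042) = Add(Add(-171094, 350), -234042) = Add(-170744, -234042) = -404786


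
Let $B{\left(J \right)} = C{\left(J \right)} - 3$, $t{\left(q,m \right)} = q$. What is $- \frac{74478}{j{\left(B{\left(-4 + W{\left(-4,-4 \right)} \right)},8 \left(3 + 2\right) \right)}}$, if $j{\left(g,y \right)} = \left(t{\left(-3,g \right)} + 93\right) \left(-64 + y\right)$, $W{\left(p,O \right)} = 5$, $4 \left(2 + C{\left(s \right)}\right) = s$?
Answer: $\frac{12413}{360} \approx 34.481$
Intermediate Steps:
$C{\left(s \right)} = -2 + \frac{s}{4}$
$B{\left(J \right)} = -5 + \frac{J}{4}$ ($B{\left(J \right)} = \left(-2 + \frac{J}{4}\right) - 3 = -5 + \frac{J}{4}$)
$j{\left(g,y \right)} = -5760 + 90 y$ ($j{\left(g,y \right)} = \left(-3 + 93\right) \left(-64 + y\right) = 90 \left(-64 + y\right) = -5760 + 90 y$)
$- \frac{74478}{j{\left(B{\left(-4 + W{\left(-4,-4 \right)} \right)},8 \left(3 + 2\right) \right)}} = - \frac{74478}{-5760 + 90 \cdot 8 \left(3 + 2\right)} = - \frac{74478}{-5760 + 90 \cdot 8 \cdot 5} = - \frac{74478}{-5760 + 90 \cdot 40} = - \frac{74478}{-5760 + 3600} = - \frac{74478}{-2160} = \left(-74478\right) \left(- \frac{1}{2160}\right) = \frac{12413}{360}$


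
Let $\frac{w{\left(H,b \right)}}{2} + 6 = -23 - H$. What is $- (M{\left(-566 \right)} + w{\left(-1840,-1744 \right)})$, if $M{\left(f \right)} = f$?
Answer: $-3056$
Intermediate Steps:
$w{\left(H,b \right)} = -58 - 2 H$ ($w{\left(H,b \right)} = -12 + 2 \left(-23 - H\right) = -12 - \left(46 + 2 H\right) = -58 - 2 H$)
$- (M{\left(-566 \right)} + w{\left(-1840,-1744 \right)}) = - (-566 - -3622) = - (-566 + \left(-58 + 3680\right)) = - (-566 + 3622) = \left(-1\right) 3056 = -3056$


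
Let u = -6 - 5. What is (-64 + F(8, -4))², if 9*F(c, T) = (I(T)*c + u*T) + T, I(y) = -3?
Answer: 313600/81 ≈ 3871.6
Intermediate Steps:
u = -11
F(c, T) = -10*T/9 - c/3 (F(c, T) = ((-3*c - 11*T) + T)/9 = ((-11*T - 3*c) + T)/9 = (-10*T - 3*c)/9 = -10*T/9 - c/3)
(-64 + F(8, -4))² = (-64 + (-10/9*(-4) - ⅓*8))² = (-64 + (40/9 - 8/3))² = (-64 + 16/9)² = (-560/9)² = 313600/81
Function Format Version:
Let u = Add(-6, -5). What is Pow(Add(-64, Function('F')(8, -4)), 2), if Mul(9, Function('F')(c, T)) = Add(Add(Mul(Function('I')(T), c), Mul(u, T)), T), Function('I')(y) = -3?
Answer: Rational(313600, 81) ≈ 3871.6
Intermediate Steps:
u = -11
Function('F')(c, T) = Add(Mul(Rational(-10, 9), T), Mul(Rational(-1, 3), c)) (Function('F')(c, T) = Mul(Rational(1, 9), Add(Add(Mul(-3, c), Mul(-11, T)), T)) = Mul(Rational(1, 9), Add(Add(Mul(-11, T), Mul(-3, c)), T)) = Mul(Rational(1, 9), Add(Mul(-10, T), Mul(-3, c))) = Add(Mul(Rational(-10, 9), T), Mul(Rational(-1, 3), c)))
Pow(Add(-64, Function('F')(8, -4)), 2) = Pow(Add(-64, Add(Mul(Rational(-10, 9), -4), Mul(Rational(-1, 3), 8))), 2) = Pow(Add(-64, Add(Rational(40, 9), Rational(-8, 3))), 2) = Pow(Add(-64, Rational(16, 9)), 2) = Pow(Rational(-560, 9), 2) = Rational(313600, 81)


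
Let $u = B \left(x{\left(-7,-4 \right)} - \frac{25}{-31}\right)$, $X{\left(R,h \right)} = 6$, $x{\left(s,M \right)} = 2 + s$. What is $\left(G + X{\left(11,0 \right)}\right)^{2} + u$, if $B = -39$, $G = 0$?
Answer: $\frac{6186}{31} \approx 199.55$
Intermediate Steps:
$u = \frac{5070}{31}$ ($u = - 39 \left(\left(2 - 7\right) - \frac{25}{-31}\right) = - 39 \left(-5 - - \frac{25}{31}\right) = - 39 \left(-5 + \frac{25}{31}\right) = \left(-39\right) \left(- \frac{130}{31}\right) = \frac{5070}{31} \approx 163.55$)
$\left(G + X{\left(11,0 \right)}\right)^{2} + u = \left(0 + 6\right)^{2} + \frac{5070}{31} = 6^{2} + \frac{5070}{31} = 36 + \frac{5070}{31} = \frac{6186}{31}$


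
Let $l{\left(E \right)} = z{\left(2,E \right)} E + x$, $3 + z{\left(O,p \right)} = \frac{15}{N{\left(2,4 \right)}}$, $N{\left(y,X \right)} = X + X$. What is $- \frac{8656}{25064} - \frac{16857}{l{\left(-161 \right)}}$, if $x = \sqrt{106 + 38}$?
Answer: $- \frac{141391846}{1613495} \approx -87.631$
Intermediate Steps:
$N{\left(y,X \right)} = 2 X$
$z{\left(O,p \right)} = - \frac{9}{8}$ ($z{\left(O,p \right)} = -3 + \frac{15}{2 \cdot 4} = -3 + \frac{15}{8} = - \frac{9}{8}$)
$x = 12$ ($x = \sqrt{144} = 12$)
$l{\left(E \right)} = 12 - \frac{9 E}{8}$ ($l{\left(E \right)} = - \frac{9 E}{8} + 12 = 12 - \frac{9 E}{8}$)
$- \frac{8656}{25064} - \frac{16857}{l{\left(-161 \right)}} = - \frac{8656}{25064} - \frac{16857}{12 - - \frac{1449}{8}} = \left(-8656\right) \frac{1}{25064} - \frac{16857}{12 + \frac{1449}{8}} = - \frac{1082}{3133} - \frac{16857}{\frac{1545}{8}} = - \frac{1082}{3133} - \frac{44952}{515} = - \frac{141391846}{1613495}$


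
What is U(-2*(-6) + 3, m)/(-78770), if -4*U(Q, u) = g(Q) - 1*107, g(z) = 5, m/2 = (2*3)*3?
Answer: -51/157540 ≈ -0.00032373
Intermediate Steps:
m = 36 (m = 2*((2*3)*3) = 2*(6*3) = 2*18 = 36)
U(Q, u) = 51/2 (U(Q, u) = -(5 - 1*107)/4 = -(5 - 107)/4 = -¼*(-102) = 51/2)
U(-2*(-6) + 3, m)/(-78770) = (51/2)/(-78770) = (51/2)*(-1/78770) = -51/157540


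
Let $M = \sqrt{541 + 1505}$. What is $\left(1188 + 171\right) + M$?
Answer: $1359 + \sqrt{2046} \approx 1404.2$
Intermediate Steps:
$M = \sqrt{2046} \approx 45.233$
$\left(1188 + 171\right) + M = \left(1188 + 171\right) + \sqrt{2046} = 1359 + \sqrt{2046}$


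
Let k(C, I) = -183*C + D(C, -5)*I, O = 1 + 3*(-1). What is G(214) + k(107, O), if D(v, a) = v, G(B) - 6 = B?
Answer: -19575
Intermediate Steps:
G(B) = 6 + B
O = -2 (O = 1 - 3 = -2)
k(C, I) = -183*C + C*I
G(214) + k(107, O) = (6 + 214) + 107*(-183 - 2) = 220 + 107*(-185) = 220 - 19795 = -19575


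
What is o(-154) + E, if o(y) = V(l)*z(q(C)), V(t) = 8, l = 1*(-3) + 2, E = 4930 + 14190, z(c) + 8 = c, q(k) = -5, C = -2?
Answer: 19016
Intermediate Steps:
z(c) = -8 + c
E = 19120
l = -1 (l = -3 + 2 = -1)
o(y) = -104 (o(y) = 8*(-8 - 5) = 8*(-13) = -104)
o(-154) + E = -104 + 19120 = 19016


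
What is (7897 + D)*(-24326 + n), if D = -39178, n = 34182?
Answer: -308305536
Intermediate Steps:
(7897 + D)*(-24326 + n) = (7897 - 39178)*(-24326 + 34182) = -31281*9856 = -308305536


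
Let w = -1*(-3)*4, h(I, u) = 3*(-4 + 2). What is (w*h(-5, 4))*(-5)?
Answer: 360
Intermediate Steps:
h(I, u) = -6 (h(I, u) = 3*(-2) = -6)
w = 12 (w = 3*4 = 12)
(w*h(-5, 4))*(-5) = (12*(-6))*(-5) = -72*(-5) = 360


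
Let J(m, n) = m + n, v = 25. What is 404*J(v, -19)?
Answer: 2424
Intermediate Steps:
404*J(v, -19) = 404*(25 - 19) = 404*6 = 2424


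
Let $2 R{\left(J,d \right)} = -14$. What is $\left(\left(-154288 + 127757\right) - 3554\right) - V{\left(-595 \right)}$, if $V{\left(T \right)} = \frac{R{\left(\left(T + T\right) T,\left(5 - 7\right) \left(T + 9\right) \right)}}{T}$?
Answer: $- \frac{2557226}{85} \approx -30085.0$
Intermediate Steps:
$R{\left(J,d \right)} = -7$ ($R{\left(J,d \right)} = \frac{1}{2} \left(-14\right) = -7$)
$V{\left(T \right)} = - \frac{7}{T}$
$\left(\left(-154288 + 127757\right) - 3554\right) - V{\left(-595 \right)} = \left(\left(-154288 + 127757\right) - 3554\right) - - \frac{7}{-595} = \left(-26531 - 3554\right) - \left(-7\right) \left(- \frac{1}{595}\right) = -30085 - \frac{1}{85} = - \frac{2557226}{85}$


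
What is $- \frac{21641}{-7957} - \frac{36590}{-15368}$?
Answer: $\frac{311862759}{61141588} \approx 5.1007$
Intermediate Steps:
$- \frac{21641}{-7957} - \frac{36590}{-15368} = \left(-21641\right) \left(- \frac{1}{7957}\right) - - \frac{18295}{7684} = \frac{21641}{7957} + \frac{18295}{7684} = \frac{311862759}{61141588}$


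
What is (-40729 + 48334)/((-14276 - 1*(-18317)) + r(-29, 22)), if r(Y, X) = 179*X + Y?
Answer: 507/530 ≈ 0.95660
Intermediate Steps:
r(Y, X) = Y + 179*X
(-40729 + 48334)/((-14276 - 1*(-18317)) + r(-29, 22)) = (-40729 + 48334)/((-14276 - 1*(-18317)) + (-29 + 179*22)) = 7605/((-14276 + 18317) + (-29 + 3938)) = 7605/(4041 + 3909) = 7605/7950 = 7605*(1/7950) = 507/530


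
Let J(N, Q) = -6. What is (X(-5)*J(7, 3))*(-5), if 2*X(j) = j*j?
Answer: 375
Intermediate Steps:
X(j) = j²/2 (X(j) = (j*j)/2 = j²/2)
(X(-5)*J(7, 3))*(-5) = (((½)*(-5)²)*(-6))*(-5) = (((½)*25)*(-6))*(-5) = ((25/2)*(-6))*(-5) = -75*(-5) = 375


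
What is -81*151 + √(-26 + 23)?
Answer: -12231 + I*√3 ≈ -12231.0 + 1.732*I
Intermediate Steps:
-81*151 + √(-26 + 23) = -12231 + √(-3) = -12231 + I*√3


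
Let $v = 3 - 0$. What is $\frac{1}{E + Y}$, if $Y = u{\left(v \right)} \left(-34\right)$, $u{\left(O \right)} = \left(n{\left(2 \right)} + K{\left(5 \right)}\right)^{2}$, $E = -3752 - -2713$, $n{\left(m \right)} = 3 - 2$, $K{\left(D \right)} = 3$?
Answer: $- \frac{1}{1583} \approx -0.00063171$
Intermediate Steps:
$n{\left(m \right)} = 1$
$v = 3$ ($v = 3 + 0 = 3$)
$E = -1039$ ($E = -3752 + 2713 = -1039$)
$u{\left(O \right)} = 16$ ($u{\left(O \right)} = \left(1 + 3\right)^{2} = 4^{2} = 16$)
$Y = -544$ ($Y = 16 \left(-34\right) = -544$)
$\frac{1}{E + Y} = \frac{1}{-1039 - 544} = \frac{1}{-1583} = - \frac{1}{1583}$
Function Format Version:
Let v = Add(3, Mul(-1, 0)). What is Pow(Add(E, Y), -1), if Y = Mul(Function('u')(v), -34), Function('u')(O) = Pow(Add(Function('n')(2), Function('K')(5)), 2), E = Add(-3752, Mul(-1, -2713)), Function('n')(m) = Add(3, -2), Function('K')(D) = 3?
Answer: Rational(-1, 1583) ≈ -0.00063171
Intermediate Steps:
Function('n')(m) = 1
v = 3 (v = Add(3, 0) = 3)
E = -1039 (E = Add(-3752, 2713) = -1039)
Function('u')(O) = 16 (Function('u')(O) = Pow(Add(1, 3), 2) = Pow(4, 2) = 16)
Y = -544 (Y = Mul(16, -34) = -544)
Pow(Add(E, Y), -1) = Pow(Add(-1039, -544), -1) = Pow(-1583, -1) = Rational(-1, 1583)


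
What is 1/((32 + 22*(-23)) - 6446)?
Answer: -1/6920 ≈ -0.00014451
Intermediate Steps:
1/((32 + 22*(-23)) - 6446) = 1/((32 - 506) - 6446) = 1/(-474 - 6446) = 1/(-6920) = -1/6920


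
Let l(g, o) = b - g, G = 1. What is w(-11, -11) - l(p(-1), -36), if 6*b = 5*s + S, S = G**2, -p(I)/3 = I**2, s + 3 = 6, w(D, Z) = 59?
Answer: 160/3 ≈ 53.333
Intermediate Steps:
s = 3 (s = -3 + 6 = 3)
p(I) = -3*I**2
S = 1 (S = 1**2 = 1)
b = 8/3 (b = (5*3 + 1)/6 = (15 + 1)/6 = (1/6)*16 = 8/3 ≈ 2.6667)
l(g, o) = 8/3 - g
w(-11, -11) - l(p(-1), -36) = 59 - (8/3 - (-3)*(-1)**2) = 59 - (8/3 - (-3)) = 59 - (8/3 - 1*(-3)) = 59 - (8/3 + 3) = 59 - 1*17/3 = 59 - 17/3 = 160/3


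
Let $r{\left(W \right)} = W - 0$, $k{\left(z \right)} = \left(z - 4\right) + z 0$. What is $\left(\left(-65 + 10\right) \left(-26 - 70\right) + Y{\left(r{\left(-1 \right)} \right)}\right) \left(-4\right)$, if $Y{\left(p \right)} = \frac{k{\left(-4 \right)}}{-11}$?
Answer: $- \frac{232352}{11} \approx -21123.0$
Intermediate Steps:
$k{\left(z \right)} = -4 + z$ ($k{\left(z \right)} = \left(-4 + z\right) + 0 = -4 + z$)
$r{\left(W \right)} = W$ ($r{\left(W \right)} = W + 0 = W$)
$Y{\left(p \right)} = \frac{8}{11}$ ($Y{\left(p \right)} = \frac{-4 - 4}{-11} = \left(-8\right) \left(- \frac{1}{11}\right) = \frac{8}{11}$)
$\left(\left(-65 + 10\right) \left(-26 - 70\right) + Y{\left(r{\left(-1 \right)} \right)}\right) \left(-4\right) = \left(\left(-65 + 10\right) \left(-26 - 70\right) + \frac{8}{11}\right) \left(-4\right) = \left(\left(-55\right) \left(-96\right) + \frac{8}{11}\right) \left(-4\right) = \left(5280 + \frac{8}{11}\right) \left(-4\right) = \frac{58088}{11} \left(-4\right) = - \frac{232352}{11}$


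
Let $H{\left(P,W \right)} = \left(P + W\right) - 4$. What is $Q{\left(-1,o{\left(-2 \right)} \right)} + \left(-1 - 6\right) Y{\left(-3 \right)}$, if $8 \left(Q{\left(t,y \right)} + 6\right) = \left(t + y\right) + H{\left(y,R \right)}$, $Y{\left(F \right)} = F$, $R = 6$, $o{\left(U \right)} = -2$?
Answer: $\frac{117}{8} \approx 14.625$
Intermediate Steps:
$H{\left(P,W \right)} = -4 + P + W$
$Q{\left(t,y \right)} = - \frac{23}{4} + \frac{y}{4} + \frac{t}{8}$ ($Q{\left(t,y \right)} = -6 + \frac{\left(t + y\right) + \left(-4 + y + 6\right)}{8} = -6 + \frac{\left(t + y\right) + \left(2 + y\right)}{8} = -6 + \frac{2 + t + 2 y}{8} = -6 + \left(\frac{1}{4} + \frac{y}{4} + \frac{t}{8}\right) = - \frac{23}{4} + \frac{y}{4} + \frac{t}{8}$)
$Q{\left(-1,o{\left(-2 \right)} \right)} + \left(-1 - 6\right) Y{\left(-3 \right)} = \left(- \frac{23}{4} + \frac{1}{4} \left(-2\right) + \frac{1}{8} \left(-1\right)\right) + \left(-1 - 6\right) \left(-3\right) = \left(- \frac{23}{4} - \frac{1}{2} - \frac{1}{8}\right) - -21 = - \frac{51}{8} + 21 = \frac{117}{8}$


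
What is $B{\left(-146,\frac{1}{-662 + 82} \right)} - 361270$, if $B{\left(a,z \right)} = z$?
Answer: $- \frac{209536601}{580} \approx -3.6127 \cdot 10^{5}$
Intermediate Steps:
$B{\left(-146,\frac{1}{-662 + 82} \right)} - 361270 = \frac{1}{-662 + 82} - 361270 = \frac{1}{-580} - 361270 = - \frac{1}{580} - 361270 = - \frac{209536601}{580}$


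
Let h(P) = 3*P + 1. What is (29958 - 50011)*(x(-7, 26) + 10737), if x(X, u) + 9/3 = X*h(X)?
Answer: -218056322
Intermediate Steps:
h(P) = 1 + 3*P
x(X, u) = -3 + X*(1 + 3*X)
(29958 - 50011)*(x(-7, 26) + 10737) = (29958 - 50011)*((-3 - 7*(1 + 3*(-7))) + 10737) = -20053*((-3 - 7*(1 - 21)) + 10737) = -20053*((-3 - 7*(-20)) + 10737) = -20053*((-3 + 140) + 10737) = -20053*(137 + 10737) = -20053*10874 = -218056322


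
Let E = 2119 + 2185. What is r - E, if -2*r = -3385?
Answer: -5223/2 ≈ -2611.5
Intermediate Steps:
E = 4304
r = 3385/2 (r = -1/2*(-3385) = 3385/2 ≈ 1692.5)
r - E = 3385/2 - 1*4304 = 3385/2 - 4304 = -5223/2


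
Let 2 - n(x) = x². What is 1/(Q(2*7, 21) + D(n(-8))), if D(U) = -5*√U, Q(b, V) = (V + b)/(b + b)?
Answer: 4/4965 + 16*I*√62/4965 ≈ 0.00080564 + 0.025374*I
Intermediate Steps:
Q(b, V) = (V + b)/(2*b) (Q(b, V) = (V + b)/((2*b)) = (V + b)*(1/(2*b)) = (V + b)/(2*b))
n(x) = 2 - x²
1/(Q(2*7, 21) + D(n(-8))) = 1/((21 + 2*7)/(2*((2*7))) - 5*√(2 - 1*(-8)²)) = 1/((½)*(21 + 14)/14 - 5*√(2 - 1*64)) = 1/((½)*(1/14)*35 - 5*√(2 - 64)) = 1/(5/4 - 5*I*√62)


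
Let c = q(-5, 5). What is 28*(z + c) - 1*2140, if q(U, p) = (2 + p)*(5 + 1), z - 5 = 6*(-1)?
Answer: -992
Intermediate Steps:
z = -1 (z = 5 + 6*(-1) = 5 - 6 = -1)
q(U, p) = 12 + 6*p (q(U, p) = (2 + p)*6 = 12 + 6*p)
c = 42 (c = 12 + 6*5 = 12 + 30 = 42)
28*(z + c) - 1*2140 = 28*(-1 + 42) - 1*2140 = 28*41 - 2140 = 1148 - 2140 = -992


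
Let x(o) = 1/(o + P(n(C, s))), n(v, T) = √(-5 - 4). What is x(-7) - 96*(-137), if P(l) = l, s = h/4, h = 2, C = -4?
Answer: 762809/58 - 3*I/58 ≈ 13152.0 - 0.051724*I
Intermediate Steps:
s = ½ (s = 2/4 = 2*(¼) = ½ ≈ 0.50000)
n(v, T) = 3*I (n(v, T) = √(-9) = 3*I)
x(o) = 1/(o + 3*I)
x(-7) - 96*(-137) = 1/(-7 + 3*I) - 96*(-137) = (-7 - 3*I)/58 + 13152 = 13152 + (-7 - 3*I)/58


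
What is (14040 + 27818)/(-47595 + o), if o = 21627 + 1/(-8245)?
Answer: -345119210/214106161 ≈ -1.6119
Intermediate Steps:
o = 178314614/8245 (o = 21627 - 1/8245 = 178314614/8245 ≈ 21627.)
(14040 + 27818)/(-47595 + o) = (14040 + 27818)/(-47595 + 178314614/8245) = 41858/(-214106161/8245) = 41858*(-8245/214106161) = -345119210/214106161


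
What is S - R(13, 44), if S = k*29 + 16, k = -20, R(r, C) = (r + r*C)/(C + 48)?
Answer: -52473/92 ≈ -570.36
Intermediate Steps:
R(r, C) = (r + C*r)/(48 + C)
S = -564 (S = -20*29 + 16 = -580 + 16 = -564)
S - R(13, 44) = -564 - 13*(1 + 44)/(48 + 44) = -564 - 13*45/92 = -564 - 1*585/92 = -564 - 585/92 = -52473/92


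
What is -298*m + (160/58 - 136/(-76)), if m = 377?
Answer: -61900140/551 ≈ -1.1234e+5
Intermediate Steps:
-298*m + (160/58 - 136/(-76)) = -298*377 + (160/58 - 136/(-76)) = -112346 + (160*(1/58) - 136*(-1/76)) = -112346 + (80/29 + 34/19) = -112346 + 2506/551 = -61900140/551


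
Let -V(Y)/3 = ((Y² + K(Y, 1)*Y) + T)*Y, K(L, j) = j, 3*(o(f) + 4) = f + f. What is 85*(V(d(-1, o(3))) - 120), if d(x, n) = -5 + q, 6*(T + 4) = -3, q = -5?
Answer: 207825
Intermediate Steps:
T = -9/2 (T = -4 + (⅙)*(-3) = -4 - ½ = -9/2 ≈ -4.5000)
o(f) = -4 + 2*f/3 (o(f) = -4 + (f + f)/3 = -4 + (2*f)/3 = -4 + 2*f/3)
d(x, n) = -10 (d(x, n) = -5 - 5 = -10)
V(Y) = -3*Y*(-9/2 + Y + Y²) (V(Y) = -3*((Y² + 1*Y) - 9/2)*Y = -3*((Y² + Y) - 9/2)*Y = -3*((Y + Y²) - 9/2)*Y = -3*(-9/2 + Y + Y²)*Y = -3*Y*(-9/2 + Y + Y²))
85*(V(d(-1, o(3))) - 120) = 85*((3/2)*(-10)*(9 - 2*(-10) - 2*(-10)²) - 120) = 85*((3/2)*(-10)*(9 + 20 - 2*100) - 120) = 85*((3/2)*(-10)*(9 + 20 - 200) - 120) = 85*((3/2)*(-10)*(-171) - 120) = 85*(2565 - 120) = 85*2445 = 207825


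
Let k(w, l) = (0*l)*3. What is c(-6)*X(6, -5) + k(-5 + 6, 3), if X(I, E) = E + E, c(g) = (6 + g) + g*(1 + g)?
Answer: -300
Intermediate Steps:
k(w, l) = 0 (k(w, l) = 0*3 = 0)
c(g) = 6 + g + g*(1 + g)
X(I, E) = 2*E
c(-6)*X(6, -5) + k(-5 + 6, 3) = (6 + (-6)² + 2*(-6))*(2*(-5)) + 0 = (6 + 36 - 12)*(-10) + 0 = 30*(-10) + 0 = -300 + 0 = -300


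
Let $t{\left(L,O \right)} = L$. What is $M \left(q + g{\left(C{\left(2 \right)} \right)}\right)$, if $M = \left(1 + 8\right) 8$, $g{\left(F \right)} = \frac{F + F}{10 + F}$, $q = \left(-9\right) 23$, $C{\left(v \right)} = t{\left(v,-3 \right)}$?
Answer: $-14880$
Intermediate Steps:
$C{\left(v \right)} = v$
$q = -207$
$g{\left(F \right)} = \frac{2 F}{10 + F}$
$M = 72$ ($M = 9 \cdot 8 = 72$)
$M \left(q + g{\left(C{\left(2 \right)} \right)}\right) = 72 \left(-207 + 2 \cdot 2 \frac{1}{10 + 2}\right) = 72 \left(-207 + 2 \cdot 2 \cdot \frac{1}{12}\right) = 72 \left(-207 + \frac{1}{3}\right) = 72 \left(- \frac{620}{3}\right) = -14880$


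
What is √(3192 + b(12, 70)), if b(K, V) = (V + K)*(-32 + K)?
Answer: 4*√97 ≈ 39.395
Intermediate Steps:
b(K, V) = (-32 + K)*(K + V) (b(K, V) = (K + V)*(-32 + K) = (-32 + K)*(K + V))
√(3192 + b(12, 70)) = √(3192 + (12² - 32*12 - 32*70 + 12*70)) = √(3192 + (144 - 384 - 2240 + 840)) = √(3192 - 1640) = √1552 = 4*√97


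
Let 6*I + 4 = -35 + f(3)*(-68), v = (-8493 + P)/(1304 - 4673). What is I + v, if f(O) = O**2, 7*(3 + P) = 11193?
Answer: -239093/2246 ≈ -106.45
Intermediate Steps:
P = 1596 (P = -3 + (1/7)*11193 = -3 + 1599 = 1596)
v = 2299/1123 (v = (-8493 + 1596)/(1304 - 4673) = -6897/(-3369) = -6897*(-1/3369) = 2299/1123 ≈ 2.0472)
I = -217/2 (I = -2/3 + (-35 + 3**2*(-68))/6 = -2/3 + (-35 + 9*(-68))/6 = -2/3 + (-35 - 612)/6 = -2/3 + (1/6)*(-647) = -2/3 - 647/6 = -217/2 ≈ -108.50)
I + v = -217/2 + 2299/1123 = -239093/2246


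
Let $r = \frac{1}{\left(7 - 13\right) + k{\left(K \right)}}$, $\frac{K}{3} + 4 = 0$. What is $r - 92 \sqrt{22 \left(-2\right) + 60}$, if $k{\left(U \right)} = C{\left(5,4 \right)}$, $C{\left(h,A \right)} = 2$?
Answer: $- \frac{1473}{4} \approx -368.25$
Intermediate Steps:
$K = -12$ ($K = -12 + 3 \cdot 0 = -12 + 0 = -12$)
$k{\left(U \right)} = 2$
$r = - \frac{1}{4}$ ($r = \frac{1}{\left(7 - 13\right) + 2} = \frac{1}{-6 + 2} = \frac{1}{-4} = - \frac{1}{4} \approx -0.25$)
$r - 92 \sqrt{22 \left(-2\right) + 60} = - \frac{1}{4} - 92 \sqrt{22 \left(-2\right) + 60} = - \frac{1}{4} - 92 \sqrt{-44 + 60} = - \frac{1}{4} - 92 \sqrt{16} = - \frac{1}{4} - 368 = - \frac{1473}{4}$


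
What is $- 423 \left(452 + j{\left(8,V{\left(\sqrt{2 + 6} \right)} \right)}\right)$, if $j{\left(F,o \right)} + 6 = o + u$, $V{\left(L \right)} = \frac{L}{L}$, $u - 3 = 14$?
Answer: $-196272$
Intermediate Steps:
$u = 17$ ($u = 3 + 14 = 17$)
$V{\left(L \right)} = 1$
$j{\left(F,o \right)} = 11 + o$ ($j{\left(F,o \right)} = -6 + \left(o + 17\right) = -6 + \left(17 + o\right) = 11 + o$)
$- 423 \left(452 + j{\left(8,V{\left(\sqrt{2 + 6} \right)} \right)}\right) = - 423 \left(452 + \left(11 + 1\right)\right) = - 423 \left(452 + 12\right) = \left(-423\right) 464 = -196272$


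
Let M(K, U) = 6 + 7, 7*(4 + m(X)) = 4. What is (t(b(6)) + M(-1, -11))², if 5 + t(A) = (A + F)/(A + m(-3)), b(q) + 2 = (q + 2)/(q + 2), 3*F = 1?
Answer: 574564/8649 ≈ 66.431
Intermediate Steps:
F = ⅓ (F = (⅓)*1 = ⅓ ≈ 0.33333)
m(X) = -24/7 (m(X) = -4 + (⅐)*4 = -4 + 4/7 = -24/7)
b(q) = -1 (b(q) = -2 + (q + 2)/(q + 2) = -2 + (2 + q)/(2 + q) = -2 + 1 = -1)
t(A) = -5 + (⅓ + A)/(-24/7 + A) (t(A) = -5 + (A + ⅓)/(A - 24/7) = -5 + (⅓ + A)/(-24/7 + A))
M(K, U) = 13
(t(b(6)) + M(-1, -11))² = ((367 - 84*(-1))/(3*(-24 + 7*(-1))) + 13)² = ((367 + 84)/(3*(-24 - 7)) + 13)² = ((⅓)*451/(-31) + 13)² = ((⅓)*(-1/31)*451 + 13)² = (-451/93 + 13)² = (758/93)² = 574564/8649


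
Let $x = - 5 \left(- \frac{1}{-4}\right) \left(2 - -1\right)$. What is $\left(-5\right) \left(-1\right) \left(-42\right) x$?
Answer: $\frac{1575}{2} \approx 787.5$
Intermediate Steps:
$x = - \frac{15}{4}$ ($x = - 5 \left(\left(-1\right) \left(- \frac{1}{4}\right)\right) \left(2 + 1\right) = \left(-5\right) \frac{1}{4} \cdot 3 = \left(- \frac{5}{4}\right) 3 = - \frac{15}{4} \approx -3.75$)
$\left(-5\right) \left(-1\right) \left(-42\right) x = \left(-5\right) \left(-1\right) \left(-42\right) \left(- \frac{15}{4}\right) = 5 \left(-42\right) \left(- \frac{15}{4}\right) = \left(-210\right) \left(- \frac{15}{4}\right) = \frac{1575}{2}$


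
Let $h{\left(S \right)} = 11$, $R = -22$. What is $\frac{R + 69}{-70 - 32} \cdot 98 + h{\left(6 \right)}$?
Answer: $- \frac{1742}{51} \approx -34.157$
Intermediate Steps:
$\frac{R + 69}{-70 - 32} \cdot 98 + h{\left(6 \right)} = \frac{-22 + 69}{-70 - 32} \cdot 98 + 11 = \frac{47}{-102} \cdot 98 + 11 = 47 \left(- \frac{1}{102}\right) 98 + 11 = \left(- \frac{47}{102}\right) 98 + 11 = - \frac{2303}{51} + 11 = - \frac{1742}{51}$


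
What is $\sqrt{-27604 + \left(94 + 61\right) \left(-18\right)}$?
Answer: $i \sqrt{30394} \approx 174.34 i$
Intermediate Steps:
$\sqrt{-27604 + \left(94 + 61\right) \left(-18\right)} = \sqrt{-27604 + 155 \left(-18\right)} = \sqrt{-27604 - 2790} = \sqrt{-30394} = i \sqrt{30394}$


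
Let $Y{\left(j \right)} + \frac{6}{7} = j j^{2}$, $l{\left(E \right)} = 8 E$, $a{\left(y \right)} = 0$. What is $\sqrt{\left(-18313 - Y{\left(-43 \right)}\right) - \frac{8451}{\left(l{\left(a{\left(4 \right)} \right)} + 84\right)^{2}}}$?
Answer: $\frac{\sqrt{47975829}}{28} \approx 247.37$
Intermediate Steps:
$Y{\left(j \right)} = - \frac{6}{7} + j^{3}$ ($Y{\left(j \right)} = - \frac{6}{7} + j j^{2} = - \frac{6}{7} + j^{3}$)
$\sqrt{\left(-18313 - Y{\left(-43 \right)}\right) - \frac{8451}{\left(l{\left(a{\left(4 \right)} \right)} + 84\right)^{2}}} = \sqrt{\left(-18313 - \left(- \frac{6}{7} + \left(-43\right)^{3}\right)\right) - \frac{8451}{\left(8 \cdot 0 + 84\right)^{2}}} = \sqrt{\left(-18313 - \left(- \frac{6}{7} - 79507\right)\right) - \frac{8451}{\left(0 + 84\right)^{2}}} = \sqrt{\left(-18313 - - \frac{556555}{7}\right) - \frac{8451}{84^{2}}} = \sqrt{\left(-18313 + \frac{556555}{7}\right) - \frac{8451}{7056}} = \sqrt{\frac{428364}{7} - \frac{939}{784}} = \sqrt{\frac{47975829}{784}} = \frac{\sqrt{47975829}}{28}$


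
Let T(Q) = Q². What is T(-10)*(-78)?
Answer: -7800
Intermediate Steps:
T(-10)*(-78) = (-10)²*(-78) = 100*(-78) = -7800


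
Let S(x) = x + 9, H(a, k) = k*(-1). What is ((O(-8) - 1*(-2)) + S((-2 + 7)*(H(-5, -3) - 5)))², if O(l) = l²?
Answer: 4225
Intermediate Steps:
H(a, k) = -k
S(x) = 9 + x
((O(-8) - 1*(-2)) + S((-2 + 7)*(H(-5, -3) - 5)))² = (((-8)² - 1*(-2)) + (9 + (-2 + 7)*(-1*(-3) - 5)))² = ((64 + 2) + (9 + 5*(3 - 5)))² = (66 + (9 + 5*(-2)))² = (66 + (9 - 10))² = (66 - 1)² = 65² = 4225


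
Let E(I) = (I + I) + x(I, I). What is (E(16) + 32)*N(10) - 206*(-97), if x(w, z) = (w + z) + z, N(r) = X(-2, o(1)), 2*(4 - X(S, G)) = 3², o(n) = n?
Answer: 19926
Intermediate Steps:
X(S, G) = -½ (X(S, G) = 4 - ½*3² = 4 - ½*9 = 4 - 9/2 = -½)
N(r) = -½
x(w, z) = w + 2*z
E(I) = 5*I (E(I) = (I + I) + (I + 2*I) = 2*I + 3*I = 5*I)
(E(16) + 32)*N(10) - 206*(-97) = (5*16 + 32)*(-½) - 206*(-97) = (80 + 32)*(-½) + 19982 = 112*(-½) + 19982 = -56 + 19982 = 19926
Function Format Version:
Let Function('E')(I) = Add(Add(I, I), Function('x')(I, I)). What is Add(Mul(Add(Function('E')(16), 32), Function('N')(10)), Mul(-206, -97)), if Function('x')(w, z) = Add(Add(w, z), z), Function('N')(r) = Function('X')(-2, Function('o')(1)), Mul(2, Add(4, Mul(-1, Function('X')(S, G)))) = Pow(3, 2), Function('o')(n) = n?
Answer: 19926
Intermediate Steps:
Function('X')(S, G) = Rational(-1, 2) (Function('X')(S, G) = Add(4, Mul(Rational(-1, 2), Pow(3, 2))) = Add(4, Mul(Rational(-1, 2), 9)) = Add(4, Rational(-9, 2)) = Rational(-1, 2))
Function('N')(r) = Rational(-1, 2)
Function('x')(w, z) = Add(w, Mul(2, z))
Function('E')(I) = Mul(5, I) (Function('E')(I) = Add(Add(I, I), Add(I, Mul(2, I))) = Add(Mul(2, I), Mul(3, I)) = Mul(5, I))
Add(Mul(Add(Function('E')(16), 32), Function('N')(10)), Mul(-206, -97)) = Add(Mul(Add(Mul(5, 16), 32), Rational(-1, 2)), Mul(-206, -97)) = Add(Mul(Add(80, 32), Rational(-1, 2)), 19982) = Add(Mul(112, Rational(-1, 2)), 19982) = Add(-56, 19982) = 19926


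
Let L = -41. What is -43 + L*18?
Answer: -781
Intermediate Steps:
-43 + L*18 = -43 - 41*18 = -43 - 738 = -781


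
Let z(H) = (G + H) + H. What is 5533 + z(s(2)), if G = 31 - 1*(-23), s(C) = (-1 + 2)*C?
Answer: 5591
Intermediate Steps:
s(C) = C (s(C) = 1*C = C)
G = 54 (G = 31 + 23 = 54)
z(H) = 54 + 2*H (z(H) = (54 + H) + H = 54 + 2*H)
5533 + z(s(2)) = 5533 + (54 + 2*2) = 5533 + (54 + 4) = 5533 + 58 = 5591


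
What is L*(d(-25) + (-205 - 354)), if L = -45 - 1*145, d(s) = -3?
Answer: 106780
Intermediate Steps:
L = -190 (L = -45 - 145 = -190)
L*(d(-25) + (-205 - 354)) = -190*(-3 + (-205 - 354)) = -190*(-3 - 559) = -190*(-562) = 106780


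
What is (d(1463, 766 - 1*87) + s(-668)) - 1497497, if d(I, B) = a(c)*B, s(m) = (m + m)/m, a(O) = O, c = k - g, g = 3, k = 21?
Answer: -1485273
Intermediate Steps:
c = 18 (c = 21 - 1*3 = 21 - 3 = 18)
s(m) = 2 (s(m) = (2*m)/m = 2)
d(I, B) = 18*B
(d(1463, 766 - 1*87) + s(-668)) - 1497497 = (18*(766 - 1*87) + 2) - 1497497 = (18*(766 - 87) + 2) - 1497497 = (18*679 + 2) - 1497497 = (12222 + 2) - 1497497 = 12224 - 1497497 = -1485273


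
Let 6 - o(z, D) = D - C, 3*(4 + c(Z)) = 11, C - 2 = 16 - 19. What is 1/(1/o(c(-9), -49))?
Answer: 54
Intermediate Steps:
C = -1 (C = 2 + (16 - 19) = 2 - 3 = -1)
c(Z) = -1/3 (c(Z) = -4 + (1/3)*11 = -4 + 11/3 = -1/3)
o(z, D) = 5 - D (o(z, D) = 6 - (D - 1*(-1)) = 6 - (D + 1) = 6 - (1 + D) = 6 + (-1 - D) = 5 - D)
1/(1/o(c(-9), -49)) = 1/(1/(5 - 1*(-49))) = 1/(1/(5 + 49)) = 1/(1/54) = 54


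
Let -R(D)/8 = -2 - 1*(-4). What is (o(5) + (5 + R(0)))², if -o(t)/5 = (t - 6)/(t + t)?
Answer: 441/4 ≈ 110.25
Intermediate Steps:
R(D) = -16 (R(D) = -8*(-2 - 1*(-4)) = -8*(-2 + 4) = -8*2 = -16)
o(t) = -5*(-6 + t)/(2*t) (o(t) = -5*(t - 6)/(t + t) = -5*(-6 + t)/(2*t))
(o(5) + (5 + R(0)))² = ((-5/2 + 15/5) + (5 - 16))² = ((-5/2 + 15*(⅕)) - 11)² = ((-5/2 + 3) - 11)² = (½ - 11)² = (-21/2)² = 441/4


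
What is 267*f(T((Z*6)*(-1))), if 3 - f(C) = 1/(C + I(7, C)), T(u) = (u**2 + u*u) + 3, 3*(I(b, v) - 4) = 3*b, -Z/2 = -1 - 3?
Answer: 3701955/4622 ≈ 800.94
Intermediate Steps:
Z = 8 (Z = -2*(-1 - 3) = -2*(-4) = 8)
I(b, v) = 4 + b (I(b, v) = 4 + (3*b)/3 = 4 + b)
T(u) = 3 + 2*u**2 (T(u) = (u**2 + u**2) + 3 = 2*u**2 + 3 = 3 + 2*u**2)
f(C) = 3 - 1/(11 + C) (f(C) = 3 - 1/(C + (4 + 7)) = 3 - 1/(C + 11) = 3 - 1/(11 + C))
267*f(T((Z*6)*(-1))) = 267*((32 + 3*(3 + 2*((8*6)*(-1))**2))/(11 + (3 + 2*((8*6)*(-1))**2))) = 267*((32 + 3*(3 + 2*(48*(-1))**2))/(11 + (3 + 2*(48*(-1))**2))) = 267*((32 + 3*(3 + 2*(-48)**2))/(11 + (3 + 2*(-48)**2))) = 267*((32 + 3*(3 + 2*2304))/(11 + (3 + 2*2304))) = 267*((32 + 3*(3 + 4608))/(11 + (3 + 4608))) = 267*((32 + 3*4611)/(11 + 4611)) = 267*((32 + 13833)/4622) = 267*((1/4622)*13865) = 267*(13865/4622) = 3701955/4622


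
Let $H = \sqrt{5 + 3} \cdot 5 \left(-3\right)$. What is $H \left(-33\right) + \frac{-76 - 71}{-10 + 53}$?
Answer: $- \frac{147}{43} + 990 \sqrt{2} \approx 1396.7$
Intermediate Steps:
$H = - 30 \sqrt{2}$ ($H = \sqrt{8} \cdot 5 \left(-3\right) = 2 \sqrt{2} \cdot 5 \left(-3\right) = 10 \sqrt{2} \left(-3\right) = - 30 \sqrt{2} \approx -42.426$)
$H \left(-33\right) + \frac{-76 - 71}{-10 + 53} = - 30 \sqrt{2} \left(-33\right) + \frac{-76 - 71}{-10 + 53} = 990 \sqrt{2} - \frac{147}{43} = - \frac{147}{43} + 990 \sqrt{2}$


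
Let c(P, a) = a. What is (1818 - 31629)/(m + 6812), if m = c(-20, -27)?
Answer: -29811/6785 ≈ -4.3937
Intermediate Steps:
m = -27
(1818 - 31629)/(m + 6812) = (1818 - 31629)/(-27 + 6812) = -29811/6785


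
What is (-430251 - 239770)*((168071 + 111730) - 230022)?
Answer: -33352975359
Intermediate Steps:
(-430251 - 239770)*((168071 + 111730) - 230022) = -670021*(279801 - 230022) = -670021*49779 = -33352975359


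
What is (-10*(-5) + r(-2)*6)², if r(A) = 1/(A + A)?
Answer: 9409/4 ≈ 2352.3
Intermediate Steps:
r(A) = 1/(2*A)
(-10*(-5) + r(-2)*6)² = (-10*(-5) + ((½)/(-2))*6)² = (50 + ((½)*(-½))*6)² = (50 - ¼*6)² = (50 - 3/2)² = (97/2)² = 9409/4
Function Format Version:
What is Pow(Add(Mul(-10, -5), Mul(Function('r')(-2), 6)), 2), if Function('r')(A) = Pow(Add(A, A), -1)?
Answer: Rational(9409, 4) ≈ 2352.3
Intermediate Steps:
Function('r')(A) = Mul(Rational(1, 2), Pow(A, -1)) (Function('r')(A) = Pow(Mul(2, A), -1) = Mul(Rational(1, 2), Pow(A, -1)))
Pow(Add(Mul(-10, -5), Mul(Function('r')(-2), 6)), 2) = Pow(Add(Mul(-10, -5), Mul(Mul(Rational(1, 2), Pow(-2, -1)), 6)), 2) = Pow(Add(50, Mul(Mul(Rational(1, 2), Rational(-1, 2)), 6)), 2) = Pow(Add(50, Mul(Rational(-1, 4), 6)), 2) = Pow(Add(50, Rational(-3, 2)), 2) = Pow(Rational(97, 2), 2) = Rational(9409, 4)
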